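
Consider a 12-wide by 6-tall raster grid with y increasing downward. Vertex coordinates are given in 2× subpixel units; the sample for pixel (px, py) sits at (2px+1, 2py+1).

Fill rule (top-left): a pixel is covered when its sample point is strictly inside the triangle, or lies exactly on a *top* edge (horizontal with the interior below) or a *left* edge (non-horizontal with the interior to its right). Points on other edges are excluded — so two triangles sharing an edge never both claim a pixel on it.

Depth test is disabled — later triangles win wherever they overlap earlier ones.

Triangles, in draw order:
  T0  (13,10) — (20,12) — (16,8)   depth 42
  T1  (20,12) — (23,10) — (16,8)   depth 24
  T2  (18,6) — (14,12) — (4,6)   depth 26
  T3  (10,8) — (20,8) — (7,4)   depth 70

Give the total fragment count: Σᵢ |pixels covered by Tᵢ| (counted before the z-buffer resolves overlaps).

T0:
  2·area = 20  (B↔C swapped to make it positive)
  edge (13, 10)→(16, 8): d=(3,-2) top-left  bias=+0
  edge (16, 8)→(20, 12): d=(4,4) right/bottom  bias=-1
  edge (20, 12)→(13, 10): d=(-7,-2) top-left  bias=+0
    (4,0)@(9, 1): e=[-35,0,55] → .  [on edge]
    (5,1)@(11, 3): e=[-25,0,45] → .  [on edge]
    (6,2)@(13, 5): e=[-15,0,35] → .  [on edge]
    (7,3)@(15, 7): e=[-5,0,25] → .  [on edge]
    (7,4)@(15, 9): e=[1,8,11] → X
    (8,4)@(17, 9): e=[5,0,15] → .  [on edge]
    (7,5)@(15, 11): e=[7,16,-3] → .
    (8,5)@(17, 11): e=[11,8,1] → X
    (9,5)@(19, 11): e=[15,0,5] → .  [on edge]
  covered (2 px):
    . . . . . . . . . . . .
    . . . . . . . . . . . .
    . . . . . . . . . . . .
    . . . . . . . . . . . .
    . . . . . . . X . . . .
    . . . . . . . . X . . .
T1:
  2·area = 20  (B↔C swapped to make it positive)
  edge (20, 12)→(16, 8): d=(-4,-4) top-left  bias=+0
  edge (16, 8)→(23, 10): d=(7,2) right/bottom  bias=-1
  edge (23, 10)→(20, 12): d=(-3,2) right/bottom  bias=-1
    (4,0)@(9, 1): e=[0,-35,55] → .  [on edge]
    (5,1)@(11, 3): e=[0,-25,45] → .  [on edge]
    (6,2)@(13, 5): e=[0,-15,35] → .  [on edge]
    (7,3)@(15, 7): e=[0,-5,25] → .  [on edge]
    (8,4)@(17, 9): e=[0,5,15] → X  [on edge]
    (9,4)@(19, 9): e=[8,1,11] → X
    (10,4)@(21, 9): e=[16,-3,7] → .
    (8,5)@(17, 11): e=[-8,19,9] → .
    (9,5)@(19, 11): e=[0,15,5] → X  [on edge]
    (10,5)@(21, 11): e=[8,11,1] → X
    (11,5)@(23, 11): e=[16,7,-3] → .
  covered (4 px):
    . . . . . . . . . . . .
    . . . . . . . . . . . .
    . . . . . . . . . . . .
    . . . . . . . . . . . .
    . . . . . . . . X X . .
    . . . . . . . . . X X .
T2:
  2·area = 84
  edge (18, 6)→(14, 12): d=(-4,6) right/bottom  bias=-1
  edge (14, 12)→(4, 6): d=(-10,-6) top-left  bias=+0
  edge (4, 6)→(18, 6): d=(14,0) top-left  bias=+0
    (3,3)@(7, 7): e=[62,8,14] → X
    (4,3)@(9, 7): e=[50,20,14] → X
    (5,3)@(11, 7): e=[38,32,14] → X
    (6,3)@(13, 7): e=[26,44,14] → X
    (7,3)@(15, 7): e=[14,56,14] → X
    (8,3)@(17, 7): e=[2,68,14] → X
    (9,3)@(19, 7): e=[-10,80,14] → .
    (3,4)@(7, 9): e=[54,-12,42] → .
    (4,4)@(9, 9): e=[42,0,42] → X  [on edge]
    (8,4)@(17, 9): e=[-6,48,42] → .
    (4,5)@(9, 11): e=[34,-20,70] → .
    (5,5)@(11, 11): e=[22,-8,70] → .
  covered (11 px):
    . . . . . . . . . . . .
    . . . . . . . . . . . .
    . . . . . . . . . . . .
    . . . X X X X X X . . .
    . . . . X X X X . . . .
    . . . . . . X . . . . .
T3:
  2·area = 40  (B↔C swapped to make it positive)
  edge (10, 8)→(7, 4): d=(-3,-4) top-left  bias=+0
  edge (7, 4)→(20, 8): d=(13,4) right/bottom  bias=-1
  edge (20, 8)→(10, 8): d=(-10,0) right/bottom  bias=-1
    (4,2)@(9, 5): e=[5,5,30] → X
    (5,2)@(11, 5): e=[13,-3,30] → .
    (4,3)@(9, 7): e=[-1,31,10] → .
    (5,3)@(11, 7): e=[7,23,10] → X
    (6,3)@(13, 7): e=[15,15,10] → X
    (7,3)@(15, 7): e=[23,7,10] → X
    (8,3)@(17, 7): e=[31,-1,10] → .
    (5,4)@(11, 9): e=[1,49,-10] → .
    (6,4)@(13, 9): e=[9,41,-10] → .
    (7,4)@(15, 9): e=[17,33,-10] → .
  covered (4 px):
    . . . . . . . . . . . .
    . . . . . . . . . . . .
    . . . . X . . . . . . .
    . . . . . X X X . . . .
    . . . . . . . . . . . .
    . . . . . . . . . . . .

Answer: 21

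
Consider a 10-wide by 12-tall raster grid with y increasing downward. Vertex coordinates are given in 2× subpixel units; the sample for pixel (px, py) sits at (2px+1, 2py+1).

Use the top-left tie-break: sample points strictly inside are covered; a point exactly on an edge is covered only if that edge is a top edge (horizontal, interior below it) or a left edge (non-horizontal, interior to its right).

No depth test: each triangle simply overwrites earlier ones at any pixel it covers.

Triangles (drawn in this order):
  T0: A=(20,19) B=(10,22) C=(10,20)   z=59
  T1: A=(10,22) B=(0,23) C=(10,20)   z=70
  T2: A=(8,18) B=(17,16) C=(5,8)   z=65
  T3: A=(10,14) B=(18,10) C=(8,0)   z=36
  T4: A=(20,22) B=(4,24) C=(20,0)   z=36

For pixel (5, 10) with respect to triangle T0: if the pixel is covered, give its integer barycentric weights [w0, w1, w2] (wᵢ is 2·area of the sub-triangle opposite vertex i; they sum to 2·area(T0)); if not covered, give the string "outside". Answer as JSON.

T0:
  2·area = 20
  edge (20, 19)→(10, 22): d=(-10,3) right/bottom  bias=-1
  edge (10, 22)→(10, 20): d=(0,-2) top-left  bias=+0
  edge (10, 20)→(20, 19): d=(10,-1) top-left  bias=+0
    (5,10)@(11, 21): e=[7,2,11] → █
    (6,10)@(13, 21): e=[1,6,13] → █
    (7,10)@(15, 21): e=[-5,10,15] → ·
    (5,11)@(11, 23): e=[-13,2,31] → ·
    (6,11)@(13, 23): e=[-19,6,33] → ·
  covered (2 px):
    · · · · · · · · · ·
    · · · · · · · · · ·
    · · · · · · · · · ·
    · · · · · · · · · ·
    · · · · · · · · · ·
    · · · · · · · · · ·
    · · · · · · · · · ·
    · · · · · · · · · ·
    · · · · · · · · · ·
    · · · · · · · · · ·
    · · · · · █ █ · · ·
    · · · · · · · · · ·
T1:
  2·area = 20
  edge (10, 22)→(0, 23): d=(-10,1) right/bottom  bias=-1
  edge (0, 23)→(10, 20): d=(10,-3) top-left  bias=+0
  edge (10, 20)→(10, 22): d=(0,2) right/bottom  bias=-1
    (3,10)@(7, 21): e=[13,1,6] → █
    (4,10)@(9, 21): e=[11,7,2] → █
    (5,10)@(11, 21): e=[9,13,-2] → ·
    (3,11)@(7, 23): e=[-7,21,6] → ·
    (4,11)@(9, 23): e=[-9,27,2] → ·
  covered (2 px):
    · · · · · · · · · ·
    · · · · · · · · · ·
    · · · · · · · · · ·
    · · · · · · · · · ·
    · · · · · · · · · ·
    · · · · · · · · · ·
    · · · · · · · · · ·
    · · · · · · · · · ·
    · · · · · · · · · ·
    · · · · · · · · · ·
    · · · █ █ · · · · ·
    · · · · · · · · · ·
T2:
  2·area = 96  (B↔C swapped to make it positive)
  edge (8, 18)→(5, 8): d=(-3,-10) top-left  bias=+0
  edge (5, 8)→(17, 16): d=(12,8) right/bottom  bias=-1
  edge (17, 16)→(8, 18): d=(-9,2) right/bottom  bias=-1
    (3,5)@(7, 11): e=[11,20,65] → █
    (4,5)@(9, 11): e=[31,4,61] → █
    (5,5)@(11, 11): e=[51,-12,57] → ·
    (3,6)@(7, 13): e=[5,44,47] → █
    (5,6)@(11, 13): e=[45,12,39] → █
    (6,6)@(13, 13): e=[65,-4,35] → ·
    (3,7)@(7, 15): e=[-1,68,29] → ·
    (4,7)@(9, 15): e=[19,52,25] → █
    (6,7)@(13, 15): e=[59,20,17] → █
    (7,7)@(15, 15): e=[79,4,13] → █
    (8,7)@(17, 15): e=[99,-12,9] → ·
    (4,8)@(9, 17): e=[13,76,7] → █
  covered (11 px):
    · · · · · · · · · ·
    · · · · · · · · · ·
    · · · · · · · · · ·
    · · · · · · · · · ·
    · · · · · · · · · ·
    · · · █ █ · · · · ·
    · · · █ █ █ · · · ·
    · · · · █ █ █ █ · ·
    · · · · █ █ · · · ·
    · · · · · · · · · ·
    · · · · · · · · · ·
    · · · · · · · · · ·
T3:
  2·area = 120  (B↔C swapped to make it positive)
  edge (10, 14)→(8, 0): d=(-2,-14) top-left  bias=+0
  edge (8, 0)→(18, 10): d=(10,10) right/bottom  bias=-1
  edge (18, 10)→(10, 14): d=(-8,4) right/bottom  bias=-1
    (4,0)@(9, 1): e=[12,0,108] → ·  [on edge]
    (4,1)@(9, 3): e=[8,20,92] → █
    (5,1)@(11, 3): e=[36,0,84] → ·  [on edge]
    (4,2)@(9, 5): e=[4,40,76] → █
    (5,2)@(11, 5): e=[32,20,68] → █
    (6,2)@(13, 5): e=[60,0,60] → ·  [on edge]
    (4,3)@(9, 7): e=[0,60,60] → █  [on edge]
    (6,3)@(13, 7): e=[56,20,44] → █
    (7,3)@(15, 7): e=[84,0,36] → ·  [on edge]
    (4,4)@(9, 9): e=[-4,80,44] → ·
    (5,4)@(11, 9): e=[24,60,36] → █
    (7,4)@(15, 9): e=[80,20,20] → █
    (8,4)@(17, 9): e=[108,0,12] → ·  [on edge]
    (9,5)@(19, 11): e=[132,0,-12] → ·  [on edge]
    (5,10)@(11, 21): e=[0,180,-60] → ·  [on edge]
  covered (13 px):
    · · · · · · · · · ·
    · · · · █ · · · · ·
    · · · · █ █ · · · ·
    · · · · █ █ █ · · ·
    · · · · · █ █ █ · ·
    · · · · · █ █ █ · ·
    · · · · · █ · · · ·
    · · · · · · · · · ·
    · · · · · · · · · ·
    · · · · · · · · · ·
    · · · · · · · · · ·
    · · · · · · · · · ·
T4:
  2·area = 352
  edge (20, 22)→(4, 24): d=(-16,2) right/bottom  bias=-1
  edge (4, 24)→(20, 0): d=(16,-24) top-left  bias=+0
  edge (20, 0)→(20, 22): d=(0,22) right/bottom  bias=-1
    (9,1)@(19, 3): e=[306,24,22] → █
    (8,2)@(17, 5): e=[278,8,66] → █
    (8,3)@(17, 7): e=[246,40,66] → █
    (7,4)@(15, 9): e=[218,24,110] → █
    (6,5)@(13, 11): e=[190,8,154] → █
    (6,6)@(13, 13): e=[158,40,154] → █
    (5,7)@(11, 15): e=[130,24,198] → █
    (4,8)@(9, 17): e=[102,8,242] → █
    (4,9)@(9, 19): e=[70,40,242] → █
    (3,10)@(7, 21): e=[42,24,286] → █
    (2,11)@(5, 23): e=[14,8,330] → █
    (6,11)@(13, 23): e=[-2,200,154] → ·
  covered (44 px):
    · · · · · · · · · ·
    · · · · · · · · · █
    · · · · · · · · █ █
    · · · · · · · · █ █
    · · · · · · · █ █ █
    · · · · · · █ █ █ █
    · · · · · · █ █ █ █
    · · · · · █ █ █ █ █
    · · · · █ █ █ █ █ █
    · · · · █ █ █ █ █ █
    · · · █ █ █ █ █ █ █
    · · █ █ █ █ · · · ·

Result: [2,11,7]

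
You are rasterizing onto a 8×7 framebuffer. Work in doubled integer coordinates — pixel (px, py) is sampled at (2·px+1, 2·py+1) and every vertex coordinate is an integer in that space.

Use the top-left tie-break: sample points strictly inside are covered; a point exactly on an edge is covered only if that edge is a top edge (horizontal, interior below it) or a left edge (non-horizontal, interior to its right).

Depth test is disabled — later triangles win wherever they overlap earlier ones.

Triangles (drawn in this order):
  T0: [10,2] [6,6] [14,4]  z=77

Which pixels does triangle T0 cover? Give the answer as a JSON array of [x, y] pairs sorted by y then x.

T0:
  2·area = 24  (B↔C swapped to make it positive)
  edge (10, 2)→(14, 4): d=(4,2) right/bottom  bias=-1
  edge (14, 4)→(6, 6): d=(-8,2) right/bottom  bias=-1
  edge (6, 6)→(10, 2): d=(4,-4) top-left  bias=+0
    (5,0)@(11, 1): e=[-6,30,0] → ·  [on edge]
    (4,1)@(9, 3): e=[6,18,0] → █  [on edge]
    (5,1)@(11, 3): e=[2,14,8] → █
    (6,1)@(13, 3): e=[-2,10,16] → ·
    (3,2)@(7, 5): e=[18,6,0] → █  [on edge]
    (5,2)@(11, 5): e=[10,-2,16] → ·
    (2,3)@(5, 7): e=[30,-6,0] → ·  [on edge]
    (3,3)@(7, 7): e=[26,-10,8] → ·
    (4,3)@(9, 7): e=[22,-14,16] → ·
    (1,4)@(3, 9): e=[42,-18,0] → ·  [on edge]
    (0,5)@(1, 11): e=[54,-30,0] → ·  [on edge]
  covered (4 px):
    · · · · · · · ·
    · · · · █ █ · ·
    · · · █ █ · · ·
    · · · · · · · ·
    · · · · · · · ·
    · · · · · · · ·
    · · · · · · · ·

Result: [[4,1],[5,1],[3,2],[4,2]]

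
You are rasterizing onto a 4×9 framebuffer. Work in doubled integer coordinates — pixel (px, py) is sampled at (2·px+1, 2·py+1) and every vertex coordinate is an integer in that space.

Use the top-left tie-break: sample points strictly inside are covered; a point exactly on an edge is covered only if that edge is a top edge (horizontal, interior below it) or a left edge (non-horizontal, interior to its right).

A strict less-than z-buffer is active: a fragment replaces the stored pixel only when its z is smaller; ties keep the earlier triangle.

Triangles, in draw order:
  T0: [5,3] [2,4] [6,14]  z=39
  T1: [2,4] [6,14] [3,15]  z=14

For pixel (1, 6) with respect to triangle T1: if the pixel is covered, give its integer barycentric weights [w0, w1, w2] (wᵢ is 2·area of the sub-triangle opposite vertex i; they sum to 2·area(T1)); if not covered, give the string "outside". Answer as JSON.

T0:
  2·area = 34  (B↔C swapped to make it positive)
  edge (5, 3)→(6, 14): d=(1,11) right/bottom  bias=-1
  edge (6, 14)→(2, 4): d=(-4,-10) top-left  bias=+0
  edge (2, 4)→(5, 3): d=(3,-1) top-left  bias=+0
    (2,1)@(5, 3): e=[0,34,0] → .  [on edge]
    (1,2)@(3, 5): e=[24,6,4] → X
    (2,2)@(5, 5): e=[2,26,6] → X
    (3,2)@(7, 5): e=[-20,46,8] → .
    (1,3)@(3, 7): e=[26,-2,10] → .
    (2,3)@(5, 7): e=[4,18,12] → X
    (3,3)@(7, 7): e=[-18,38,14] → .
    (2,4)@(5, 9): e=[6,10,18] → X
    (3,4)@(7, 9): e=[-16,30,20] → .
    (2,5)@(5, 11): e=[8,2,24] → X
    (3,5)@(7, 11): e=[-14,22,26] → .
    (2,6)@(5, 13): e=[10,-6,30] → .
  covered (5 px):
    . . . .
    . . . .
    . X X .
    . . X .
    . . X .
    . . X .
    . . . .
    . . . .
    . . . .
T1:
  2·area = 34
  edge (2, 4)→(6, 14): d=(4,10) right/bottom  bias=-1
  edge (6, 14)→(3, 15): d=(-3,1) right/bottom  bias=-1
  edge (3, 15)→(2, 4): d=(-1,-11) top-left  bias=+0
    (1,3)@(3, 7): e=[2,24,8] → X
    (2,3)@(5, 7): e=[-18,22,30] → .
    (1,4)@(3, 9): e=[10,18,6] → X
    (2,4)@(5, 9): e=[-10,16,28] → .
    (1,5)@(3, 11): e=[18,12,4] → X
    (2,5)@(5, 11): e=[-2,10,26] → .
    (1,6)@(3, 13): e=[26,6,2] → X
    (2,6)@(5, 13): e=[6,4,24] → X
    (3,6)@(7, 13): e=[-14,2,46] → .
    (1,7)@(3, 15): e=[34,0,0] → .  [on edge]
    (2,7)@(5, 15): e=[14,-2,22] → .
  covered (5 px):
    . . . .
    . . . .
    . . . .
    . X . .
    . X . .
    . X . .
    . X X .
    . . . .
    . . . .

Answer: [6,2,26]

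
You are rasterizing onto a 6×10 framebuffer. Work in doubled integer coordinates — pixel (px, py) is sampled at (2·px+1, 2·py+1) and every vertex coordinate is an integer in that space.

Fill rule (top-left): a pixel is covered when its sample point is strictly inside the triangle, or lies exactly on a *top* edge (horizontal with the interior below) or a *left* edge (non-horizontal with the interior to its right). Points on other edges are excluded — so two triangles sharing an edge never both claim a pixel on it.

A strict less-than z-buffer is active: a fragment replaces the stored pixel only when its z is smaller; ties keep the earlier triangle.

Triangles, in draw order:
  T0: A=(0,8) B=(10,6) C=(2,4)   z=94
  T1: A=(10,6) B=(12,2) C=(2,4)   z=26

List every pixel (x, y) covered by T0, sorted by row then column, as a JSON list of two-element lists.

T0:
  2·area = 36  (B↔C swapped to make it positive)
  edge (0, 8)→(2, 4): d=(2,-4) top-left  bias=+0
  edge (2, 4)→(10, 6): d=(8,2) right/bottom  bias=-1
  edge (10, 6)→(0, 8): d=(-10,2) right/bottom  bias=-1
    (1,2)@(3, 5): e=[6,6,24] → X
    (2,2)@(5, 5): e=[14,2,20] → X
    (3,2)@(7, 5): e=[22,-2,16] → .
    (0,3)@(1, 7): e=[2,26,8] → X
    (2,3)@(5, 7): e=[18,18,0] → .  [on edge]
    (0,4)@(1, 9): e=[6,42,-12] → .
    (1,4)@(3, 9): e=[14,38,-16] → .
  covered (4 px):
    . . . . . .
    . . . . . .
    . X X . . .
    X X . . . .
    . . . . . .
    . . . . . .
    . . . . . .
    . . . . . .
    . . . . . .
    . . . . . .
T1:
  2·area = 36  (B↔C swapped to make it positive)
  edge (10, 6)→(2, 4): d=(-8,-2) top-left  bias=+0
  edge (2, 4)→(12, 2): d=(10,-2) top-left  bias=+0
  edge (12, 2)→(10, 6): d=(-2,4) right/bottom  bias=-1
    (3,1)@(7, 3): e=[18,0,18] → X  [on edge]
    (4,1)@(9, 3): e=[22,4,10] → X
    (5,1)@(11, 3): e=[26,8,2] → X
    (3,2)@(7, 5): e=[2,20,14] → X
    (5,2)@(11, 5): e=[10,28,-2] → .
    (3,3)@(7, 7): e=[-14,40,10] → .
    (4,3)@(9, 7): e=[-10,44,2] → .
  covered (5 px):
    . . . . . .
    . . . X X X
    . . . X X .
    . . . . . .
    . . . . . .
    . . . . . .
    . . . . . .
    . . . . . .
    . . . . . .
    . . . . . .

Answer: [[1,2],[2,2],[0,3],[1,3]]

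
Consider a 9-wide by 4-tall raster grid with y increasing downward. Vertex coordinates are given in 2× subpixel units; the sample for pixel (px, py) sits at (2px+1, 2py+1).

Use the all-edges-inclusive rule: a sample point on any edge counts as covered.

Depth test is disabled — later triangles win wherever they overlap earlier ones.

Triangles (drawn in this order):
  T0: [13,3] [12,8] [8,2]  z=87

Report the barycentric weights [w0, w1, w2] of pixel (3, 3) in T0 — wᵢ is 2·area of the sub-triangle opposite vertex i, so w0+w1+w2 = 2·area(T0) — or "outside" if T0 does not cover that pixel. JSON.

T0:
  2·area = 26
  edge (13, 3)→(12, 8): d=(-1,5) inclusive
  edge (12, 8)→(8, 2): d=(-4,-6) inclusive
  edge (8, 2)→(13, 3): d=(5,1) inclusive
    (1,0)@(3, 1): e=[52,-26,0] → ·  [on edge]
    (4,1)@(9, 3): e=[20,2,4] → #
    (5,1)@(11, 3): e=[10,14,2] → #
    (6,1)@(13, 3): e=[0,26,0] → #  [on edge]
    (7,1)@(15, 3): e=[-10,38,-2] → ·
    (4,2)@(9, 5): e=[18,-6,14] → ·
    (5,2)@(11, 5): e=[8,6,12] → #
    (6,2)@(13, 5): e=[-2,18,10] → ·
    (5,3)@(11, 7): e=[6,-2,22] → ·
  covered (4 px):
    · · · · · · · · ·
    · · · · # # # · ·
    · · · · · # · · ·
    · · · · · · · · ·

Final: "outside"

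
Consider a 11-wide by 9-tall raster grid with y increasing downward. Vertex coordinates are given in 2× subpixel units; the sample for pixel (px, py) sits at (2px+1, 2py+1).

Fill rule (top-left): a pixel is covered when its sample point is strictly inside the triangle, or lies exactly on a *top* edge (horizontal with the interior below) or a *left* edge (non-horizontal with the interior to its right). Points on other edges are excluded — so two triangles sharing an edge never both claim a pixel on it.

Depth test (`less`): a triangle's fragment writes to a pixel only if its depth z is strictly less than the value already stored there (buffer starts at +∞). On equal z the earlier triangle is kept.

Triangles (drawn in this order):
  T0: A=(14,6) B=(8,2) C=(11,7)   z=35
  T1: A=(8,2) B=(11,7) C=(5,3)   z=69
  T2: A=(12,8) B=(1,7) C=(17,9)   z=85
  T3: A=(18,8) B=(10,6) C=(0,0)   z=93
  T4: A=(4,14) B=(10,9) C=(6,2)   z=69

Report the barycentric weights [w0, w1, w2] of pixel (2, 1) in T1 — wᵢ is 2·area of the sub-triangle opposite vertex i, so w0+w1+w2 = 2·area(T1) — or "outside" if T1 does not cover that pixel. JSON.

T0:
  2·area = 18  (B↔C swapped to make it positive)
  edge (14, 6)→(11, 7): d=(-3,1) right/bottom  bias=-1
  edge (11, 7)→(8, 2): d=(-3,-5) top-left  bias=+0
  edge (8, 2)→(14, 6): d=(6,4) right/bottom  bias=-1
    (4,1)@(9, 3): e=[14,2,2] → #
    (5,1)@(11, 3): e=[12,12,-6] → ·
    (4,2)@(9, 5): e=[8,-4,14] → ·
    (5,2)@(11, 5): e=[6,6,6] → #
    (6,2)@(13, 5): e=[4,16,-2] → ·
    (8,2)@(17, 5): e=[0,36,-18] → ·  [on edge]
    (5,3)@(11, 7): e=[0,0,18] → ·  [on edge]
    (2,4)@(5, 9): e=[0,-36,54] → ·  [on edge]
    (8,8)@(17, 17): e=[-36,0,54] → ·  [on edge]
  covered (2 px):
    · · · · · · · · · · ·
    · · · · # · · · · · ·
    · · · · · # · · · · ·
    · · · · · · · · · · ·
    · · · · · · · · · · ·
    · · · · · · · · · · ·
    · · · · · · · · · · ·
    · · · · · · · · · · ·
    · · · · · · · · · · ·
T1:
  2·area = 18
  edge (8, 2)→(11, 7): d=(3,5) right/bottom  bias=-1
  edge (11, 7)→(5, 3): d=(-6,-4) top-left  bias=+0
  edge (5, 3)→(8, 2): d=(3,-1) top-left  bias=+0
    (5,0)@(11, 1): e=[-18,36,0] → ·  [on edge]
    (2,1)@(5, 3): e=[18,0,0] → #  [on edge]
    (3,1)@(7, 3): e=[8,8,2] → #
    (4,1)@(9, 3): e=[-2,16,4] → ·
    (2,2)@(5, 5): e=[24,-12,6] → ·
    (3,2)@(7, 5): e=[14,-4,8] → ·
    (4,2)@(9, 5): e=[4,4,10] → #
    (5,2)@(11, 5): e=[-6,12,12] → ·
    (4,3)@(9, 7): e=[10,-8,16] → ·
    (5,3)@(11, 7): e=[0,0,18] → ·  [on edge]
    (8,5)@(17, 11): e=[-18,0,36] → ·  [on edge]
    (8,8)@(17, 17): e=[0,-36,54] → ·  [on edge]
  covered (3 px):
    · · · · · · · · · · ·
    · · # # · · · · · · ·
    · · · · # · · · · · ·
    · · · · · · · · · · ·
    · · · · · · · · · · ·
    · · · · · · · · · · ·
    · · · · · · · · · · ·
    · · · · · · · · · · ·
    · · · · · · · · · · ·
T2:
  2·area = 6  (B↔C swapped to make it positive)
  edge (12, 8)→(17, 9): d=(5,1) right/bottom  bias=-1
  edge (17, 9)→(1, 7): d=(-16,-2) top-left  bias=+0
  edge (1, 7)→(12, 8): d=(11,1) right/bottom  bias=-1
    (0,3)@(1, 7): e=[6,0,0] → ·  [on edge]
    (3,3)@(7, 7): e=[0,12,-6] → ·  [on edge]
    (8,4)@(17, 9): e=[0,0,6] → ·  [on edge]
  covered (0 px):
    · · · · · · · · · · ·
    · · · · · · · · · · ·
    · · · · · · · · · · ·
    · · · · · · · · · · ·
    · · · · · · · · · · ·
    · · · · · · · · · · ·
    · · · · · · · · · · ·
    · · · · · · · · · · ·
    · · · · · · · · · · ·
T3:
  2·area = 28
  edge (18, 8)→(10, 6): d=(-8,-2) top-left  bias=+0
  edge (10, 6)→(0, 0): d=(-10,-6) top-left  bias=+0
  edge (0, 0)→(18, 8): d=(18,8) right/bottom  bias=-1
    (2,1)@(5, 3): e=[14,0,14] → #  [on edge]
    (3,1)@(7, 3): e=[18,12,-2] → ·
    (2,2)@(5, 5): e=[-2,-20,50] → ·
    (4,2)@(9, 5): e=[6,4,18] → #
    (5,2)@(11, 5): e=[10,16,2] → #
    (6,2)@(13, 5): e=[14,28,-14] → ·
    (4,3)@(9, 7): e=[-10,-16,54] → ·
    (5,3)@(11, 7): e=[-6,-4,38] → ·
    (7,3)@(15, 7): e=[2,20,6] → #
    (8,3)@(17, 7): e=[6,32,-10] → ·
    (7,4)@(15, 9): e=[-14,0,42] → ·  [on edge]
  covered (4 px):
    · · · · · · · · · · ·
    · · # · · · · · · · ·
    · · · · # # · · · · ·
    · · · · · · · # · · ·
    · · · · · · · · · · ·
    · · · · · · · · · · ·
    · · · · · · · · · · ·
    · · · · · · · · · · ·
    · · · · · · · · · · ·
T4:
  2·area = 62  (B↔C swapped to make it positive)
  edge (4, 14)→(6, 2): d=(2,-12) top-left  bias=+0
  edge (6, 2)→(10, 9): d=(4,7) right/bottom  bias=-1
  edge (10, 9)→(4, 14): d=(-6,5) right/bottom  bias=-1
    (3,2)@(7, 5): e=[18,5,39] → #
    (4,2)@(9, 5): e=[42,-9,29] → ·
    (3,3)@(7, 7): e=[22,13,27] → #
    (4,3)@(9, 7): e=[46,-1,17] → ·
    (2,4)@(5, 9): e=[2,35,25] → #
    (4,4)@(9, 9): e=[50,7,5] → #
    (5,4)@(11, 9): e=[74,-7,-5] → ·
    (2,5)@(5, 11): e=[6,43,13] → #
    (4,5)@(9, 11): e=[54,15,-7] → ·
    (2,6)@(5, 13): e=[10,51,1] → #
    (3,6)@(7, 13): e=[34,37,-9] → ·
    (2,7)@(5, 15): e=[14,59,-11] → ·
  covered (8 px):
    · · · · · · · · · · ·
    · · · · · · · · · · ·
    · · · # · · · · · · ·
    · · · # · · · · · · ·
    · · # # # · · · · · ·
    · · # # · · · · · · ·
    · · # · · · · · · · ·
    · · · · · · · · · · ·
    · · · · · · · · · · ·

Answer: [0,0,18]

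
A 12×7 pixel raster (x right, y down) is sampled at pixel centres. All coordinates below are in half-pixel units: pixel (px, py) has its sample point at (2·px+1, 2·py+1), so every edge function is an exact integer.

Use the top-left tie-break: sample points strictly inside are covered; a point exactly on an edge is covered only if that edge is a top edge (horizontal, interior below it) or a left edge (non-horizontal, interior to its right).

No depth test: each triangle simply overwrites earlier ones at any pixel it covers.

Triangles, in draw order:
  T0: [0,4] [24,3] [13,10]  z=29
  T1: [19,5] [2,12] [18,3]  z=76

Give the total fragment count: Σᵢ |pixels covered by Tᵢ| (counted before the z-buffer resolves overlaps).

T0:
  2·area = 157
  edge (0, 4)→(24, 3): d=(24,-1) top-left  bias=+0
  edge (24, 3)→(13, 10): d=(-11,7) right/bottom  bias=-1
  edge (13, 10)→(0, 4): d=(-13,-6) top-left  bias=+0
    (1,2)@(3, 5): e=[27,125,5] → X
    (2,2)@(5, 5): e=[29,111,17] → X
    (3,2)@(7, 5): e=[31,97,29] → X
    (4,2)@(9, 5): e=[33,83,41] → X
    (5,2)@(11, 5): e=[35,69,53] → X
    (6,2)@(13, 5): e=[37,55,65] → X
    (7,2)@(15, 5): e=[39,41,77] → X
    (8,2)@(17, 5): e=[41,27,89] → X
    (9,2)@(19, 5): e=[43,13,101] → X
    (10,2)@(21, 5): e=[45,-1,113] → .
    (1,3)@(3, 7): e=[75,103,-21] → .
    (2,3)@(5, 7): e=[77,89,-9] → .
  covered (17 px):
    . . . . . . . . . . . .
    . . . . . . . . . . . .
    . X X X X X X X X X . .
    . . . X X X X X X . . .
    . . . . . X X . . . . .
    . . . . . . . . . . . .
    . . . . . . . . . . . .
T1:
  2·area = 41
  edge (19, 5)→(2, 12): d=(-17,7) right/bottom  bias=-1
  edge (2, 12)→(18, 3): d=(16,-9) top-left  bias=+0
  edge (18, 3)→(19, 5): d=(1,2) right/bottom  bias=-1
    (8,0)@(17, 1): e=[82,-41,0] → .  [on edge]
    (7,2)@(15, 5): e=[28,5,8] → X
    (8,2)@(17, 5): e=[14,23,4] → X
    (9,2)@(19, 5): e=[0,41,0] → .  [on edge]
    (5,3)@(11, 7): e=[22,1,18] → X
    (6,3)@(13, 7): e=[8,19,14] → X
    (7,3)@(15, 7): e=[-6,37,10] → .
    (8,3)@(17, 7): e=[-20,55,6] → .
    (4,4)@(9, 9): e=[2,15,24] → X
    (5,4)@(11, 9): e=[-12,33,20] → .
    (6,4)@(13, 9): e=[-26,51,16] → .
    (10,4)@(21, 9): e=[-82,123,0] → .  [on edge]
    (11,6)@(23, 13): e=[-164,205,0] → .  [on edge]
  covered (5 px):
    . . . . . . . . . . . .
    . . . . . . . . . . . .
    . . . . . . . X X . . .
    . . . . . X X . . . . .
    . . . . X . . . . . . .
    . . . . . . . . . . . .
    . . . . . . . . . . . .

Answer: 22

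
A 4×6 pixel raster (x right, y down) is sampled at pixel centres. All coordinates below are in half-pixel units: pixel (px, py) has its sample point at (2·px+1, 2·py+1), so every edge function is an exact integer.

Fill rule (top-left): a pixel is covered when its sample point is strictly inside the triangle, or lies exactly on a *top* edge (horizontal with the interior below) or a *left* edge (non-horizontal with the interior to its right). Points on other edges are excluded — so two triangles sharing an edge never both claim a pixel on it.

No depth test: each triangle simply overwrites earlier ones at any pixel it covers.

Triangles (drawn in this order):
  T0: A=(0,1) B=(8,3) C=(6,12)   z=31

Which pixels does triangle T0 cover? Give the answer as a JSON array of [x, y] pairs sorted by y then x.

T0:
  2·area = 76
  edge (0, 1)→(8, 3): d=(8,2) right/bottom  bias=-1
  edge (8, 3)→(6, 12): d=(-2,9) right/bottom  bias=-1
  edge (6, 12)→(0, 1): d=(-6,-11) top-left  bias=+0
    (1,1)@(3, 3): e=[10,45,21] → #
    (2,1)@(5, 3): e=[6,27,43] → #
    (3,1)@(7, 3): e=[2,9,65] → #
    (1,2)@(3, 5): e=[26,41,9] → #
    (1,3)@(3, 7): e=[42,37,-3] → ·
    (2,3)@(5, 7): e=[38,19,19] → #
    (2,4)@(5, 9): e=[54,15,7] → #
    (3,4)@(7, 9): e=[50,-3,29] → ·
    (2,5)@(5, 11): e=[70,11,-5] → ·
  covered (9 px):
    · · · ·
    · # # #
    · # # #
    · · # #
    · · # ·
    · · · ·

Result: [[1,1],[2,1],[3,1],[1,2],[2,2],[3,2],[2,3],[3,3],[2,4]]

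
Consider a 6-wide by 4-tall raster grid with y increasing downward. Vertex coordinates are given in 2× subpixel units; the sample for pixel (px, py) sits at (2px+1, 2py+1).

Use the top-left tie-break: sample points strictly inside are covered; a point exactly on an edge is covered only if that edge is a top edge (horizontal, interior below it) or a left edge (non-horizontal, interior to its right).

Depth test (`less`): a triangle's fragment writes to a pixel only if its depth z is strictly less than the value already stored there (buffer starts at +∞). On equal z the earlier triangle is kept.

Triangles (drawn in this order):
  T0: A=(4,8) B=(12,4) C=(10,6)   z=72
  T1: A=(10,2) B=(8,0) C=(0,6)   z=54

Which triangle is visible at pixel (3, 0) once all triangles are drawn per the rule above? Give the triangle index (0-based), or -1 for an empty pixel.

T0:
  2·area = 8
  edge (4, 8)→(12, 4): d=(8,-4) top-left  bias=+0
  edge (12, 4)→(10, 6): d=(-2,2) right/bottom  bias=-1
  edge (10, 6)→(4, 8): d=(-6,2) right/bottom  bias=-1
    (5,2)@(11, 5): e=[4,0,4] → .  [on edge]
    (3,3)@(7, 7): e=[4,4,0] → .  [on edge]
    (4,3)@(9, 7): e=[12,0,-4] → .  [on edge]
  covered (0 px):
    . . . . . .
    . . . . . .
    . . . . . .
    . . . . . .
T1:
  2·area = 28  (B↔C swapped to make it positive)
  edge (10, 2)→(0, 6): d=(-10,4) right/bottom  bias=-1
  edge (0, 6)→(8, 0): d=(8,-6) top-left  bias=+0
  edge (8, 0)→(10, 2): d=(2,2) right/bottom  bias=-1
    (3,0)@(7, 1): e=[22,2,4] → X
    (4,0)@(9, 1): e=[14,14,0] → .  [on edge]
    (2,1)@(5, 3): e=[10,6,12] → X
    (4,1)@(9, 3): e=[-6,30,4] → .
    (5,1)@(11, 3): e=[-14,42,0] → .  [on edge]
    (2,2)@(5, 5): e=[-10,22,16] → .
    (3,2)@(7, 5): e=[-18,34,12] → .
  covered (3 px):
    . . . X . .
    . . X X . .
    . . . . . .
    . . . . . .

Z-buffer (winner per pixel, '.' = empty):
  . . . 1 . .
  . . 1 1 . .
  . . . . . .
  . . . . . .

Answer: 1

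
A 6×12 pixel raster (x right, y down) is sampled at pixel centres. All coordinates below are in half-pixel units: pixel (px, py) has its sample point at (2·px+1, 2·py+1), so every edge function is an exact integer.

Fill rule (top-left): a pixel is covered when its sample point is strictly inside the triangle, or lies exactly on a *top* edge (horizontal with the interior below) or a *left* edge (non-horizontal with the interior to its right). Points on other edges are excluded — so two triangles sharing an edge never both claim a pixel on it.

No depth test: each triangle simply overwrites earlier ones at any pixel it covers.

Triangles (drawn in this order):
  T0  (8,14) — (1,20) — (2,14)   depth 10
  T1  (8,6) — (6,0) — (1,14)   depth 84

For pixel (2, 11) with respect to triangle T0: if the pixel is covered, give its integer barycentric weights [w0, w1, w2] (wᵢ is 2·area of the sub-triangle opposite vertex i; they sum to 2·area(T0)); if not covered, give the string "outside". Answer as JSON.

T0:
  2·area = 36
  edge (8, 14)→(1, 20): d=(-7,6) right/bottom  bias=-1
  edge (1, 20)→(2, 14): d=(1,-6) top-left  bias=+0
  edge (2, 14)→(8, 14): d=(6,0) top-left  bias=+0
    (1,7)@(3, 15): e=[23,7,6] → █
    (2,7)@(5, 15): e=[11,19,6] → █
    (3,7)@(7, 15): e=[-1,31,6] → ·
    (1,8)@(3, 17): e=[9,9,18] → █
    (2,8)@(5, 17): e=[-3,21,18] → ·
    (1,9)@(3, 19): e=[-5,11,30] → ·
  covered (3 px):
    · · · · · ·
    · · · · · ·
    · · · · · ·
    · · · · · ·
    · · · · · ·
    · · · · · ·
    · · · · · ·
    · █ █ · · ·
    · █ · · · ·
    · · · · · ·
    · · · · · ·
    · · · · · ·
T1:
  2·area = 58  (B↔C swapped to make it positive)
  edge (8, 6)→(1, 14): d=(-7,8) right/bottom  bias=-1
  edge (1, 14)→(6, 0): d=(5,-14) top-left  bias=+0
  edge (6, 0)→(8, 6): d=(2,6) right/bottom  bias=-1
    (2,1)@(5, 3): e=[45,1,12] → █
    (3,1)@(7, 3): e=[29,29,0] → ·  [on edge]
    (2,2)@(5, 5): e=[31,11,16] → █
    (3,2)@(7, 5): e=[15,39,4] → █
    (4,2)@(9, 5): e=[-1,67,-8] → ·
    (2,3)@(5, 7): e=[17,21,20] → █
    (4,3)@(9, 7): e=[-15,77,-4] → ·
    (1,4)@(3, 9): e=[19,3,36] → █
    (3,4)@(7, 9): e=[-13,59,12] → ·
    (4,4)@(9, 9): e=[-29,87,0] → ·  [on edge]
    (1,5)@(3, 11): e=[5,13,40] → █
    (2,5)@(5, 11): e=[-11,41,28] → ·
    (5,7)@(11, 15): e=[-87,145,0] → ·  [on edge]
  covered (8 px):
    · · · · · ·
    · · █ · · ·
    · · █ █ · ·
    · · █ █ · ·
    · █ █ · · ·
    · █ · · · ·
    · · · · · ·
    · · · · · ·
    · · · · · ·
    · · · · · ·
    · · · · · ·
    · · · · · ·

Final: "outside"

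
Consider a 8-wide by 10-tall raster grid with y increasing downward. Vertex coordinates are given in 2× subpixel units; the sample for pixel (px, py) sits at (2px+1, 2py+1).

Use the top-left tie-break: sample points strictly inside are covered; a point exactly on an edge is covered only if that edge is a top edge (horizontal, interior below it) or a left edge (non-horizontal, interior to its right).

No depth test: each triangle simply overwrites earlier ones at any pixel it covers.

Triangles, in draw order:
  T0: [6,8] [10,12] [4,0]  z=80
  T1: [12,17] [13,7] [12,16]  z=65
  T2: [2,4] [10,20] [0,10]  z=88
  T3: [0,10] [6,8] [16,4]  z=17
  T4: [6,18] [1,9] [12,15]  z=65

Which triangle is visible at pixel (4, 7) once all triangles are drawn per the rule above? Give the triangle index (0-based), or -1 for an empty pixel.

T0:
  2·area = 24  (B↔C swapped to make it positive)
  edge (6, 8)→(4, 0): d=(-2,-8) top-left  bias=+0
  edge (4, 0)→(10, 12): d=(6,12) right/bottom  bias=-1
  edge (10, 12)→(6, 8): d=(-4,-4) top-left  bias=+0
    (0,1)@(1, 3): e=[-30,54,0] → .  [on edge]
    (2,1)@(5, 3): e=[2,6,16] → X
    (3,1)@(7, 3): e=[18,-18,24] → .
    (1,2)@(3, 5): e=[-18,42,0] → .  [on edge]
    (2,2)@(5, 5): e=[-2,18,8] → .
    (2,3)@(5, 7): e=[-6,30,0] → .  [on edge]
    (3,3)@(7, 7): e=[10,6,8] → X
    (4,3)@(9, 7): e=[26,-18,16] → .
    (3,4)@(7, 9): e=[6,18,0] → X  [on edge]
    (4,4)@(9, 9): e=[22,-6,8] → .
    (3,5)@(7, 11): e=[2,30,-8] → .
    (4,5)@(9, 11): e=[18,6,0] → X  [on edge]
    (5,6)@(11, 13): e=[30,-6,0] → .  [on edge]
    (6,7)@(13, 15): e=[42,-18,0] → .  [on edge]
    (7,8)@(15, 17): e=[54,-30,0] → .  [on edge]
  covered (4 px):
    . . . . . . . .
    . . X . . . . .
    . . . . . . . .
    . . . X . . . .
    . . . X . . . .
    . . . . X . . .
    . . . . . . . .
    . . . . . . . .
    . . . . . . . .
    . . . . . . . .
T1:
  2·area = 1  (B↔C swapped to make it positive)
  edge (12, 17)→(12, 16): d=(0,-1) top-left  bias=+0
  edge (12, 16)→(13, 7): d=(1,-9) top-left  bias=+0
  edge (13, 7)→(12, 17): d=(-1,10) right/bottom  bias=-1
    (6,3)@(13, 7): e=[1,0,0] → .  [on edge]
  covered (0 px):
    . . . . . . . .
    . . . . . . . .
    . . . . . . . .
    . . . . . . . .
    . . . . . . . .
    . . . . . . . .
    . . . . . . . .
    . . . . . . . .
    . . . . . . . .
    . . . . . . . .
T2:
  2·area = 80
  edge (2, 4)→(10, 20): d=(8,16) right/bottom  bias=-1
  edge (10, 20)→(0, 10): d=(-10,-10) top-left  bias=+0
  edge (0, 10)→(2, 4): d=(2,-6) top-left  bias=+0
    (1,0)@(3, 1): e=[-40,120,0] → .  [on edge]
    (0,3)@(1, 7): e=[40,40,0] → X  [on edge]
    (1,3)@(3, 7): e=[8,60,12] → X
    (2,3)@(5, 7): e=[-24,80,24] → .
    (0,4)@(1, 9): e=[56,20,4] → X
    (2,4)@(5, 9): e=[-8,60,28] → .
    (0,5)@(1, 11): e=[72,0,8] → X  [on edge]
    (2,5)@(5, 11): e=[8,40,32] → X
    (3,5)@(7, 11): e=[-24,60,44] → .
    (0,6)@(1, 13): e=[88,-20,12] → .
    (1,6)@(3, 13): e=[56,0,24] → X  [on edge]
    (3,6)@(7, 13): e=[-8,40,48] → .
    (2,7)@(5, 15): e=[40,0,40] → X  [on edge]
    (3,8)@(7, 17): e=[24,0,56] → X  [on edge]
    (4,9)@(9, 19): e=[8,0,72] → X  [on edge]
  covered (13 px):
    . . . . . . . .
    . . . . . . . .
    . . . . . . . .
    X X . . . . . .
    X X . . . . . .
    X X X . . . . .
    . X X . . . . .
    . . X X . . . .
    . . . X . . . .
    . . . . X . . .
T3:
  2·area = 4  (B↔C swapped to make it positive)
  edge (0, 10)→(16, 4): d=(16,-6) top-left  bias=+0
  edge (16, 4)→(6, 8): d=(-10,4) right/bottom  bias=-1
  edge (6, 8)→(0, 10): d=(-6,2) right/bottom  bias=-1
    (7,2)@(15, 5): e=[10,-6,0] → .  [on edge]
    (4,3)@(9, 7): e=[6,-2,0] → .  [on edge]
    (1,4)@(3, 9): e=[2,2,0] → .  [on edge]
  covered (0 px):
    . . . . . . . .
    . . . . . . . .
    . . . . . . . .
    . . . . . . . .
    . . . . . . . .
    . . . . . . . .
    . . . . . . . .
    . . . . . . . .
    . . . . . . . .
    . . . . . . . .
T4:
  2·area = 69
  edge (6, 18)→(1, 9): d=(-5,-9) top-left  bias=+0
  edge (1, 9)→(12, 15): d=(11,6) right/bottom  bias=-1
  edge (12, 15)→(6, 18): d=(-6,3) right/bottom  bias=-1
    (0,4)@(1, 9): e=[0,0,69] → .  [on edge]
    (1,5)@(3, 11): e=[8,10,51] → X
    (2,5)@(5, 11): e=[26,-2,45] → .
    (1,6)@(3, 13): e=[-2,32,39] → .
    (2,6)@(5, 13): e=[16,20,33] → X
    (3,6)@(7, 13): e=[34,8,27] → X
    (4,6)@(9, 13): e=[52,-4,21] → .
    (2,7)@(5, 15): e=[6,42,21] → X
    (4,7)@(9, 15): e=[42,18,9] → X
    (5,7)@(11, 15): e=[60,6,3] → X
    (6,7)@(13, 15): e=[78,-6,-3] → .
    (2,8)@(5, 17): e=[-4,64,9] → .
  covered (8 px):
    . . . . . . . .
    . . . . . . . .
    . . . . . . . .
    . . . . . . . .
    . . . . . . . .
    . X . . . . . .
    . . X X . . . .
    . . X X X X . .
    . . . X . . . .
    . . . . . . . .

Z-buffer (winner per pixel, '.' = empty):
  . . . . . . . .
  . . 0 . . . . .
  . . . . . . . .
  2 2 . 0 . . . .
  2 2 . 0 . . . .
  2 4 2 . 0 . . .
  . 2 4 4 . . . .
  . . 4 4 4 4 . .
  . . . 4 . . . .
  . . . . 2 . . .

Final: 4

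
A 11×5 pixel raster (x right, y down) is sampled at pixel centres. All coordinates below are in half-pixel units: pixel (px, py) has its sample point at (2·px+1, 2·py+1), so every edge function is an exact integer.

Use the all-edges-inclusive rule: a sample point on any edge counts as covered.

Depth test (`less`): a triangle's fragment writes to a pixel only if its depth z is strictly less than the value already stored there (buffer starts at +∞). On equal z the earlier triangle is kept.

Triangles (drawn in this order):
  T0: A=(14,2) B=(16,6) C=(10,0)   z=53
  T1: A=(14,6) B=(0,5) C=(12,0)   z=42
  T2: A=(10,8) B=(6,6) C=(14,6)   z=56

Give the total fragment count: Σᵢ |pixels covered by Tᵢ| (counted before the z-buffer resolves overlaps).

T0:
  2·area = 12
  edge (14, 2)→(16, 6): d=(2,4) inclusive
  edge (16, 6)→(10, 0): d=(-6,-6) inclusive
  edge (10, 0)→(14, 2): d=(4,2) inclusive
    (5,0)@(11, 1): e=[10,0,2] → █  [on edge]
    (6,0)@(13, 1): e=[2,12,-2] → ·
    (5,1)@(11, 3): e=[14,-12,10] → ·
    (6,1)@(13, 3): e=[6,0,6] → █  [on edge]
    (7,1)@(15, 3): e=[-2,12,2] → ·
    (6,2)@(13, 5): e=[10,-12,14] → ·
    (7,2)@(15, 5): e=[2,0,10] → █  [on edge]
    (8,2)@(17, 5): e=[-6,12,6] → ·
    (7,3)@(15, 7): e=[6,-12,18] → ·
    (8,3)@(17, 7): e=[-2,0,14] → ·  [on edge]
    (9,4)@(19, 9): e=[-6,0,18] → ·  [on edge]
  covered (3 px):
    · · · · · █ · · · · ·
    · · · · · · █ · · · ·
    · · · · · · · █ · · ·
    · · · · · · · · · · ·
    · · · · · · · · · · ·
T1:
  2·area = 82
  edge (14, 6)→(0, 5): d=(-14,-1) inclusive
  edge (0, 5)→(12, 0): d=(12,-5) inclusive
  edge (12, 0)→(14, 6): d=(2,6) inclusive
    (5,0)@(11, 1): e=[67,7,8] → █
    (6,0)@(13, 1): e=[69,17,-4] → ·
    (2,1)@(5, 3): e=[33,1,48] → █
    (3,1)@(7, 3): e=[35,11,36] → █
    (4,1)@(9, 3): e=[37,21,24] → █
    (6,1)@(13, 3): e=[41,41,0] → █  [on edge]
    (7,1)@(15, 3): e=[43,51,-12] → ·
    (0,2)@(1, 5): e=[1,5,76] → █
    (1,2)@(3, 5): e=[3,15,64] → █
    (7,2)@(15, 5): e=[15,75,-8] → ·
    (0,3)@(1, 7): e=[-27,29,80] → ·
    (1,3)@(3, 7): e=[-25,39,68] → ·
    (7,4)@(15, 9): e=[-41,123,0] → ·  [on edge]
  covered (13 px):
    · · · · · █ · · · · ·
    · · █ █ █ █ █ · · · ·
    █ █ █ █ █ █ █ · · · ·
    · · · · · · · · · · ·
    · · · · · · · · · · ·
T2:
  2·area = 16
  edge (10, 8)→(6, 6): d=(-4,-2) inclusive
  edge (6, 6)→(14, 6): d=(8,0) inclusive
  edge (14, 6)→(10, 8): d=(-4,2) inclusive
    (4,3)@(9, 7): e=[2,8,6] → █
    (5,3)@(11, 7): e=[6,8,2] → █
    (6,3)@(13, 7): e=[10,8,-2] → ·
    (4,4)@(9, 9): e=[-6,24,-2] → ·
    (5,4)@(11, 9): e=[-2,24,-6] → ·
  covered (2 px):
    · · · · · · · · · · ·
    · · · · · · · · · · ·
    · · · · · · · · · · ·
    · · · · █ █ · · · · ·
    · · · · · · · · · · ·

Final: 18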